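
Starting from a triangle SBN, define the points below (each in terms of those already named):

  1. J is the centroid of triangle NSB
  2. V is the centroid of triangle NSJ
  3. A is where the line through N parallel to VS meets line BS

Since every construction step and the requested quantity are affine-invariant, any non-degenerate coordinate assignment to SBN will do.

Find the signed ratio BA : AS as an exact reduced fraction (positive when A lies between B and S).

Choose coordinates S = (0, 0), B = (1, 0), N = (0, 1).
1. J is the centroid of triangle NSB ⇒ J = (1/3, 1/3)
2. V is the centroid of triangle NSJ ⇒ V = (1/9, 4/9)
3. A is where the line through N parallel to VS meets line BS ⇒ A = (-1/4, 0)
A = B + t·(S−B) with t = 5/4, so BA:AS = t:(1−t) = 5/4:-1/4

BA:AS = -5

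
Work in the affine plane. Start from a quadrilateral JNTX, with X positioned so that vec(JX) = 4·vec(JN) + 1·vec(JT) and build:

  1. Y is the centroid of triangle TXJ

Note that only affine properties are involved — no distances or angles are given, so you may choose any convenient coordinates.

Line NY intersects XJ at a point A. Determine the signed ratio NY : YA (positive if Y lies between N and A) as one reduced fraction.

Assign J = (0, 0), N = (1, 0), T = (0, 1), X = (4, 1) — the answer is frame-independent, so this choice is without loss of generality.
1. Y is the centroid of triangle TXJ ⇒ Y = (4/3, 2/3)
line NY meets XJ at A = (8/7, 2/7)
Y = N + t·(A−N) with t = 7/3, so NY:YA = 7/3:-4/3

NY:YA = -7/4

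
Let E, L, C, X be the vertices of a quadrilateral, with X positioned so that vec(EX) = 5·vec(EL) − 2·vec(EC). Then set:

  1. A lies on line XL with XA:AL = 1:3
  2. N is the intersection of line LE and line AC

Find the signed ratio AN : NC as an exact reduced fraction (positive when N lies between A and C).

AN:NC = 3/2

Assign E = (0, 0), L = (1, 0), C = (0, 1), X = (5, -2) — the answer is frame-independent, so this choice is without loss of generality.
1. A lies on line XL with XA:AL = 1:3 ⇒ A = (4, -3/2)
2. N is the intersection of line LE and line AC ⇒ N = (8/5, 0)
N = A + t·(C−A) with t = 3/5, so AN:NC = t:(1−t) = 3/5:2/5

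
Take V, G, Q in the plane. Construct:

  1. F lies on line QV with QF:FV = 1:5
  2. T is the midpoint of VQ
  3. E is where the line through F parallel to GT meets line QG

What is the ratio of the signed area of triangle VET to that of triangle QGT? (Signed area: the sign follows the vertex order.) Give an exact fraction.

[VET]:[QGT] = -1/3

Assign V = (0, 0), G = (1, 0), Q = (0, 1) — the answer is frame-independent, so this choice is without loss of generality.
1. F lies on line QV with QF:FV = 1:5 ⇒ F = (0, 5/6)
2. T is the midpoint of VQ ⇒ T = (0, 1/2)
3. E is where the line through F parallel to GT meets line QG ⇒ E = (1/3, 2/3)
2·[VET] = 1/6, 2·[QGT] = -1/2
[VET]:[QGT] = 1/6:-1/2 = -1/3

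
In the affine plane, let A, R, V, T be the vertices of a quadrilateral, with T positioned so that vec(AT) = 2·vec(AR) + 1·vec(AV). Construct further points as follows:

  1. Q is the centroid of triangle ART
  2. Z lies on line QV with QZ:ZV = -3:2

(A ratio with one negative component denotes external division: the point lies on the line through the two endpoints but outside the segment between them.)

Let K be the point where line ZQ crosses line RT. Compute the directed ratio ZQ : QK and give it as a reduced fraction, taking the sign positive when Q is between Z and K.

ZQ:QK = 15

Assign A = (0, 0), R = (1, 0), V = (0, 1), T = (2, 1) — the answer is frame-independent, so this choice is without loss of generality.
1. Q is the centroid of triangle ART ⇒ Q = (1, 1/3)
2. Z lies on line QV with QZ:ZV = -3:2 ⇒ Z = (-2, 7/3)
line ZQ meets RT at K = (6/5, 1/5)
Q = Z + t·(K−Z) with t = 15/16, so ZQ:QK = 15/16:1/16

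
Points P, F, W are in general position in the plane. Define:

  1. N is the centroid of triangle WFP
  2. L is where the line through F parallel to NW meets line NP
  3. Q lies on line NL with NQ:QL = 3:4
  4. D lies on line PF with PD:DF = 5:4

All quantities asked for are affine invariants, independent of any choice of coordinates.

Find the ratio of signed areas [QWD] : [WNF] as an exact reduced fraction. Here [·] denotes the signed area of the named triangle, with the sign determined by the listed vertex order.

[QWD]:[WNF] = 5/9

Assign P = (0, 0), F = (1, 0), W = (0, 1) — the answer is frame-independent, so this choice is without loss of generality.
1. N is the centroid of triangle WFP ⇒ N = (1/3, 1/3)
2. L is where the line through F parallel to NW meets line NP ⇒ L = (2/3, 2/3)
3. Q lies on line NL with NQ:QL = 3:4 ⇒ Q = (10/21, 10/21)
4. D lies on line PF with PD:DF = 5:4 ⇒ D = (5/9, 0)
2·[QWD] = 5/27, 2·[WNF] = 1/3
[QWD]:[WNF] = 5/27:1/3 = 5/9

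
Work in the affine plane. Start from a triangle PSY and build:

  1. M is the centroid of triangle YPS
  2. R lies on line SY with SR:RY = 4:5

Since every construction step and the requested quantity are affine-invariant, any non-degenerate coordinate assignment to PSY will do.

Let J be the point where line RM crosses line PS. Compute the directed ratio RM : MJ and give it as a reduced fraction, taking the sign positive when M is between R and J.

RM:MJ = 1/3

Work in coordinates with P = (0, 0), S = (1, 0), Y = (0, 1).
1. M is the centroid of triangle YPS ⇒ M = (1/3, 1/3)
2. R lies on line SY with SR:RY = 4:5 ⇒ R = (5/9, 4/9)
line RM meets PS at J = (-1/3, 0)
M = R + t·(J−R) with t = 1/4, so RM:MJ = 1/4:3/4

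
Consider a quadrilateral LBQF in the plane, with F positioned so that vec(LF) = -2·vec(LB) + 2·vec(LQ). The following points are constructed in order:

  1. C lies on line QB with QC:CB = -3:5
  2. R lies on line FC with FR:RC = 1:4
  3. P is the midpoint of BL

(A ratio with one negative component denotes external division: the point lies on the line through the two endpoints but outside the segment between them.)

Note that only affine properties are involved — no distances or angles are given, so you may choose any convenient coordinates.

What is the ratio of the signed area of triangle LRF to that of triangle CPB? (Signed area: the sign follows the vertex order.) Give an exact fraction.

Work in coordinates with L = (0, 0), B = (1, 0), Q = (0, 1), F = (-2, 2).
1. C lies on line QB with QC:CB = -3:5 ⇒ C = (-3/2, 5/2)
2. R lies on line FC with FR:RC = 1:4 ⇒ R = (-19/10, 21/10)
3. P is the midpoint of BL ⇒ P = (1/2, 0)
2·[LRF] = 2/5, 2·[CPB] = 5/4
[LRF]:[CPB] = 2/5:5/4 = 8/25

[LRF]:[CPB] = 8/25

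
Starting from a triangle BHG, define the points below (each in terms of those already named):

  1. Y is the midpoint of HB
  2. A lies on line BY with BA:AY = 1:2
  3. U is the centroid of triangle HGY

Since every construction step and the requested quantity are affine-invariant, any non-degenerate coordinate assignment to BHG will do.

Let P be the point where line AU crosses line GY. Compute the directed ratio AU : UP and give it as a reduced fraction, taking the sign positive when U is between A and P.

Assign B = (0, 0), H = (1, 0), G = (0, 1) — the answer is frame-independent, so this choice is without loss of generality.
1. Y is the midpoint of HB ⇒ Y = (1/2, 0)
2. A lies on line BY with BA:AY = 1:2 ⇒ A = (1/6, 0)
3. U is the centroid of triangle HGY ⇒ U = (1/2, 1/3)
line AU meets GY at P = (7/18, 2/9)
U = A + t·(P−A) with t = 3/2, so AU:UP = 3/2:-1/2

AU:UP = -3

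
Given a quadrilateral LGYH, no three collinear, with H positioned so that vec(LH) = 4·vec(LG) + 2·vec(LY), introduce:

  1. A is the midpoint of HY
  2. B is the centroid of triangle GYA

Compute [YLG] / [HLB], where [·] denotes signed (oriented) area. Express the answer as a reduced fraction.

Choose coordinates L = (0, 0), G = (1, 0), Y = (0, 1), H = (4, 2).
1. A is the midpoint of HY ⇒ A = (2, 3/2)
2. B is the centroid of triangle GYA ⇒ B = (1, 5/6)
2·[YLG] = 1, 2·[HLB] = -4/3
[YLG]:[HLB] = 1:-4/3 = -3/4

[YLG]:[HLB] = -3/4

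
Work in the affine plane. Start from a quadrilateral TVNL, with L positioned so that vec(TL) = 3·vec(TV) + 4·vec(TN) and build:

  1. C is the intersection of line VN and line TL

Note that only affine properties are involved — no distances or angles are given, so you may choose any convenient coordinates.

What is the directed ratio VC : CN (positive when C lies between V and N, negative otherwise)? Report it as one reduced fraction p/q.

VC:CN = 4/3

Set T = (0, 0), V = (1, 0), N = (0, 1), L = (3, 4); any affine frame gives the same invariant.
1. C is the intersection of line VN and line TL ⇒ C = (3/7, 4/7)
C = V + t·(N−V) with t = 4/7, so VC:CN = t:(1−t) = 4/7:3/7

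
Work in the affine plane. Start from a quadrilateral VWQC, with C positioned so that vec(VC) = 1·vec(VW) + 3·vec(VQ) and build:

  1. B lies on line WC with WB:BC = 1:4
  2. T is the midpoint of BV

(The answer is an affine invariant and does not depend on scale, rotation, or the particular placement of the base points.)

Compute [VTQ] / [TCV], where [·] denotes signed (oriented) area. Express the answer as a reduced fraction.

[VTQ]:[TCV] = 5/12

Choose coordinates V = (0, 0), W = (1, 0), Q = (0, 1), C = (1, 3).
1. B lies on line WC with WB:BC = 1:4 ⇒ B = (1, 3/5)
2. T is the midpoint of BV ⇒ T = (1/2, 3/10)
2·[VTQ] = 1/2, 2·[TCV] = 6/5
[VTQ]:[TCV] = 1/2:6/5 = 5/12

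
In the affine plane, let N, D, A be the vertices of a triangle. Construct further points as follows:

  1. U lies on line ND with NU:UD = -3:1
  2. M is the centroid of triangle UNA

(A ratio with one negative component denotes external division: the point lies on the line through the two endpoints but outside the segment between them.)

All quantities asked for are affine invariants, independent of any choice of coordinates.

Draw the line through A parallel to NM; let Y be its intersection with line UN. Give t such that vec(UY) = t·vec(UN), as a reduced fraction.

t = 2

Set N = (0, 0), D = (1, 0), A = (0, 1); any affine frame gives the same invariant.
1. U lies on line ND with NU:UD = -3:1 ⇒ U = (3/2, 0)
2. M is the centroid of triangle UNA ⇒ M = (1/2, 1/3)
through A parallel to NM: direction (1/2, 1/3); meets UN at Y = (-3/2, 0)
Y = U + t·(N−U) with t = 2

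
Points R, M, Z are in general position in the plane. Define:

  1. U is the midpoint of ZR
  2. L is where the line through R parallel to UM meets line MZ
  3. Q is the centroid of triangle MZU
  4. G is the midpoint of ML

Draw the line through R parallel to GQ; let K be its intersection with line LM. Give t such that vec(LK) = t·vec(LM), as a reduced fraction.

Assign R = (0, 0), M = (1, 0), Z = (0, 1) — the answer is frame-independent, so this choice is without loss of generality.
1. U is the midpoint of ZR ⇒ U = (0, 1/2)
2. L is where the line through R parallel to UM meets line MZ ⇒ L = (2, -1)
3. Q is the centroid of triangle MZU ⇒ Q = (1/3, 1/2)
4. G is the midpoint of ML ⇒ G = (3/2, -1/2)
through R parallel to GQ: direction (-7/6, 1); meets LM at K = (7, -6)
K = L + t·(M−L) with t = -5

t = -5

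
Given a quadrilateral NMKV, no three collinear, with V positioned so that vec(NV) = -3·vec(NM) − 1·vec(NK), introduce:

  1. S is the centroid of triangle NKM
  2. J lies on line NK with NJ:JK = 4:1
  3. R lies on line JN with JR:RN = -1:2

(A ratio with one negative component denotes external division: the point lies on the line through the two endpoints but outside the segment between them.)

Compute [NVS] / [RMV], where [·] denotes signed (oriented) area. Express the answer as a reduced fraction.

Assign N = (0, 0), M = (1, 0), K = (0, 1), V = (-3, -1) — the answer is frame-independent, so this choice is without loss of generality.
1. S is the centroid of triangle NKM ⇒ S = (1/3, 1/3)
2. J lies on line NK with NJ:JK = 4:1 ⇒ J = (0, 4/5)
3. R lies on line JN with JR:RN = -1:2 ⇒ R = (0, 8/5)
2·[NVS] = -2/3, 2·[RMV] = -37/5
[NVS]:[RMV] = -2/3:-37/5 = 10/111

[NVS]:[RMV] = 10/111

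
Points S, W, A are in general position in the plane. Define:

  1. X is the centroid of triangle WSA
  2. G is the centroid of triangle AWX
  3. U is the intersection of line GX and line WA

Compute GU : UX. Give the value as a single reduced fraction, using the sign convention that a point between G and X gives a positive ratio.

Choose coordinates S = (0, 0), W = (1, 0), A = (0, 1).
1. X is the centroid of triangle WSA ⇒ X = (1/3, 1/3)
2. G is the centroid of triangle AWX ⇒ G = (4/9, 4/9)
3. U is the intersection of line GX and line WA ⇒ U = (1/2, 1/2)
U = G + t·(X−G) with t = -1/2, so GU:UX = t:(1−t) = -1/2:3/2

GU:UX = -1/3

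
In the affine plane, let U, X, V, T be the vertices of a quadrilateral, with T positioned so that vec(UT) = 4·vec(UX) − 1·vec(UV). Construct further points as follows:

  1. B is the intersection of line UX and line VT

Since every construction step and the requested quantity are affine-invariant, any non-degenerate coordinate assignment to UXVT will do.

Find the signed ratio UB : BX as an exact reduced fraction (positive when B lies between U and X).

UB:BX = -2

Set U = (0, 0), X = (1, 0), V = (0, 1), T = (4, -1); any affine frame gives the same invariant.
1. B is the intersection of line UX and line VT ⇒ B = (2, 0)
B = U + t·(X−U) with t = 2, so UB:BX = t:(1−t) = 2:-1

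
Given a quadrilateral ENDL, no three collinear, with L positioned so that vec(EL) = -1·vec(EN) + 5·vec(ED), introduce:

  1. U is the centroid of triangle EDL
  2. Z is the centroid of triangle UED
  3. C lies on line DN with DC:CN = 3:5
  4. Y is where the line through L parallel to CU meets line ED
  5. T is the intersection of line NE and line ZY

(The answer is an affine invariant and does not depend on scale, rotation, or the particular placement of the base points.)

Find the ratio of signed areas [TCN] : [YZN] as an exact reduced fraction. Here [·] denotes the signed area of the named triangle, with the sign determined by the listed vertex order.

Set E = (0, 0), N = (1, 0), D = (0, 1), L = (-1, 5); any affine frame gives the same invariant.
1. U is the centroid of triangle EDL ⇒ U = (-1/3, 2)
2. Z is the centroid of triangle UED ⇒ Z = (-1/9, 1)
3. C lies on line DN with DC:CN = 3:5 ⇒ C = (3/8, 5/8)
4. Y is where the line through L parallel to CU meets line ED ⇒ Y = (0, 52/17)
5. T is the intersection of line NE and line ZY ⇒ T = (-52/315, 0)
2·[TCN] = -367/504, 2·[YZN] = 367/153
[TCN]:[YZN] = -367/504:367/153 = -17/56

[TCN]:[YZN] = -17/56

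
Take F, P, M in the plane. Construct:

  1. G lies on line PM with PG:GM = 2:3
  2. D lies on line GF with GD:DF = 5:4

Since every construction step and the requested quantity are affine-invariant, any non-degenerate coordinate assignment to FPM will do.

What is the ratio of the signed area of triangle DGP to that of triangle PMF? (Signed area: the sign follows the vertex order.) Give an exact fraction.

[DGP]:[PMF] = -2/9

Work in coordinates with F = (0, 0), P = (1, 0), M = (0, 1).
1. G lies on line PM with PG:GM = 2:3 ⇒ G = (3/5, 2/5)
2. D lies on line GF with GD:DF = 5:4 ⇒ D = (4/15, 8/45)
2·[DGP] = -2/9, 2·[PMF] = 1
[DGP]:[PMF] = -2/9:1 = -2/9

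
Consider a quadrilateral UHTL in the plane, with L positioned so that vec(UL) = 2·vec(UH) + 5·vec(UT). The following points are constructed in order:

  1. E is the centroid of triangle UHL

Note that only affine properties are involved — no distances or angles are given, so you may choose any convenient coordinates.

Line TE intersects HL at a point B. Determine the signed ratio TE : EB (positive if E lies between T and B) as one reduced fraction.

Set U = (0, 0), H = (1, 0), T = (0, 1), L = (2, 5); any affine frame gives the same invariant.
1. E is the centroid of triangle UHL ⇒ E = (1, 5/3)
line TE meets HL at B = (18/13, 25/13)
E = T + t·(B−T) with t = 13/18, so TE:EB = 13/18:5/18

TE:EB = 13/5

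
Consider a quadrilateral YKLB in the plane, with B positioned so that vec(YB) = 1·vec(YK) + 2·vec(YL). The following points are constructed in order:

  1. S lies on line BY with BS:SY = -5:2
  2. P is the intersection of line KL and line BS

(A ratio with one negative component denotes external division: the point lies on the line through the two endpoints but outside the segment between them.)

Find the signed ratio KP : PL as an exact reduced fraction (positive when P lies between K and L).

KP:PL = 2

Work in coordinates with Y = (0, 0), K = (1, 0), L = (0, 1), B = (1, 2).
1. S lies on line BY with BS:SY = -5:2 ⇒ S = (-2/3, -4/3)
2. P is the intersection of line KL and line BS ⇒ P = (1/3, 2/3)
P = K + t·(L−K) with t = 2/3, so KP:PL = t:(1−t) = 2/3:1/3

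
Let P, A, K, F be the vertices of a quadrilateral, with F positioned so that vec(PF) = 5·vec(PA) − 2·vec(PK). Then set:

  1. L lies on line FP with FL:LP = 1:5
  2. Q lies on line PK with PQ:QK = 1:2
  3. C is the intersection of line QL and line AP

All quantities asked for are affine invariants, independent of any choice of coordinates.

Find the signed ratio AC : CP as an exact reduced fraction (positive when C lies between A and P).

AC:CP = 11/25

Choose coordinates P = (0, 0), A = (1, 0), K = (0, 1), F = (5, -2).
1. L lies on line FP with FL:LP = 1:5 ⇒ L = (25/6, -5/3)
2. Q lies on line PK with PQ:QK = 1:2 ⇒ Q = (0, 1/3)
3. C is the intersection of line QL and line AP ⇒ C = (25/36, 0)
C = A + t·(P−A) with t = 11/36, so AC:CP = t:(1−t) = 11/36:25/36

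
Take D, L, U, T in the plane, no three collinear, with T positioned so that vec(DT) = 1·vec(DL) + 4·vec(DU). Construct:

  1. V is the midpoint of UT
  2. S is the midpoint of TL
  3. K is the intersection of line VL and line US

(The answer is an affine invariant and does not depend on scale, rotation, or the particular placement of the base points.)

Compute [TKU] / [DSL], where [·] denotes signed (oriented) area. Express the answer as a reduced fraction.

[TKU]:[DSL] = 2/3

Set D = (0, 0), L = (1, 0), U = (0, 1), T = (1, 4); any affine frame gives the same invariant.
1. V is the midpoint of UT ⇒ V = (1/2, 5/2)
2. S is the midpoint of TL ⇒ S = (1, 2)
3. K is the intersection of line VL and line US ⇒ K = (2/3, 5/3)
2·[TKU] = -4/3, 2·[DSL] = -2
[TKU]:[DSL] = -4/3:-2 = 2/3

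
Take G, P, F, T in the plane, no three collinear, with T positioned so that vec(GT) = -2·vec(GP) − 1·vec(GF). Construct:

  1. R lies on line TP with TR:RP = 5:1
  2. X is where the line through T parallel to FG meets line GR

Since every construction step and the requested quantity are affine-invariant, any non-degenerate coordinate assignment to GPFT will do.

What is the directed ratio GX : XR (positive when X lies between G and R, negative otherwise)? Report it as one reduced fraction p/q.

GX:XR = -4/5

Set G = (0, 0), P = (1, 0), F = (0, 1), T = (-2, -1); any affine frame gives the same invariant.
1. R lies on line TP with TR:RP = 5:1 ⇒ R = (1/2, -1/6)
2. X is where the line through T parallel to FG meets line GR ⇒ X = (-2, 2/3)
X = G + t·(R−G) with t = -4, so GX:XR = t:(1−t) = -4:5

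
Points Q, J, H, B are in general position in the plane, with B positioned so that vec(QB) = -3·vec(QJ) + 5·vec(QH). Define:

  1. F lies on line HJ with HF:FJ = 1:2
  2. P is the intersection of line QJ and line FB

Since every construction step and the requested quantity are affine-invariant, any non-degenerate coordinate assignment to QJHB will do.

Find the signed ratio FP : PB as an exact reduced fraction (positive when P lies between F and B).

FP:PB = -2/15

Work in coordinates with Q = (0, 0), J = (1, 0), H = (0, 1), B = (-3, 5).
1. F lies on line HJ with HF:FJ = 1:2 ⇒ F = (1/3, 2/3)
2. P is the intersection of line QJ and line FB ⇒ P = (11/13, 0)
P = F + t·(B−F) with t = -2/13, so FP:PB = t:(1−t) = -2/13:15/13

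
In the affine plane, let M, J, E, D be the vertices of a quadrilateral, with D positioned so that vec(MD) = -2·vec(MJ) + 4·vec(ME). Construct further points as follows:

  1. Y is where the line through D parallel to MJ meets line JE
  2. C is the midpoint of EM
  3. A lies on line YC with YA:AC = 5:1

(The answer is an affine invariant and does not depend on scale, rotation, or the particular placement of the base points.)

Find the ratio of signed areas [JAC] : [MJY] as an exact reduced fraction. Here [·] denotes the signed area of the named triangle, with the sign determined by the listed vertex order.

Choose coordinates M = (0, 0), J = (1, 0), E = (0, 1), D = (-2, 4).
1. Y is where the line through D parallel to MJ meets line JE ⇒ Y = (-3, 4)
2. C is the midpoint of EM ⇒ C = (0, 1/2)
3. A lies on line YC with YA:AC = 5:1 ⇒ A = (-1/2, 13/12)
2·[JAC] = 1/3, 2·[MJY] = 4
[JAC]:[MJY] = 1/3:4 = 1/12

[JAC]:[MJY] = 1/12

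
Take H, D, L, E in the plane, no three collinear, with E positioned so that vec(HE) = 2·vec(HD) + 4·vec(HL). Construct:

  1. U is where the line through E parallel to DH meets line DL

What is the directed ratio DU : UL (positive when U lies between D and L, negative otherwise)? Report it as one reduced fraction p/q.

DU:UL = -4/3

Assign H = (0, 0), D = (1, 0), L = (0, 1), E = (2, 4) — the answer is frame-independent, so this choice is without loss of generality.
1. U is where the line through E parallel to DH meets line DL ⇒ U = (-3, 4)
U = D + t·(L−D) with t = 4, so DU:UL = t:(1−t) = 4:-3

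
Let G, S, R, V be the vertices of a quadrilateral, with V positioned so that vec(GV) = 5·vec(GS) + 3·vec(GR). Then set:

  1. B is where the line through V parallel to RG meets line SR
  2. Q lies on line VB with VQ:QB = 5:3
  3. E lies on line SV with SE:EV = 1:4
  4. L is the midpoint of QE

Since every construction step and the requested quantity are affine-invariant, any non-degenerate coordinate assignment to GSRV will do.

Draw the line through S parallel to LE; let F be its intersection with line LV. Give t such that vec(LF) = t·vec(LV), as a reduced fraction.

Assign G = (0, 0), S = (1, 0), R = (0, 1), V = (5, 3) — the answer is frame-independent, so this choice is without loss of generality.
1. B is where the line through V parallel to RG meets line SR ⇒ B = (5, -4)
2. Q lies on line VB with VQ:QB = 5:3 ⇒ Q = (5, -11/8)
3. E lies on line SV with SE:EV = 1:4 ⇒ E = (9/5, 3/5)
4. L is the midpoint of QE ⇒ L = (17/5, -31/80)
through S parallel to LE: direction (-8/5, 79/80); meets LV at F = (3, -79/64)
F = L + t·(V−L) with t = -1/4

t = -1/4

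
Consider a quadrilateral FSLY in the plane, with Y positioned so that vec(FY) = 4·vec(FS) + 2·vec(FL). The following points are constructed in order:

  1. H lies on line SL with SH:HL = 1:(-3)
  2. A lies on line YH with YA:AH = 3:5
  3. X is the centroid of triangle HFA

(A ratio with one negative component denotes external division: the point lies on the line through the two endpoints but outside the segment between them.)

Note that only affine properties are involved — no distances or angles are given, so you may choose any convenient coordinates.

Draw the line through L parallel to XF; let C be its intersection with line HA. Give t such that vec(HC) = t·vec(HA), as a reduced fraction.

Choose coordinates F = (0, 0), S = (1, 0), L = (0, 1), Y = (4, 2).
1. H lies on line SL with SH:HL = 1:(-3) ⇒ H = (3/2, -1/2)
2. A lies on line YH with YA:AH = 3:5 ⇒ A = (49/16, 17/16)
3. X is the centroid of triangle HFA ⇒ X = (73/48, 3/16)
through L parallel to XF: direction (-73/48, -3/16); meets HA at C = (219/64, 91/64)
C = H + t·(A−H) with t = 123/100

t = 123/100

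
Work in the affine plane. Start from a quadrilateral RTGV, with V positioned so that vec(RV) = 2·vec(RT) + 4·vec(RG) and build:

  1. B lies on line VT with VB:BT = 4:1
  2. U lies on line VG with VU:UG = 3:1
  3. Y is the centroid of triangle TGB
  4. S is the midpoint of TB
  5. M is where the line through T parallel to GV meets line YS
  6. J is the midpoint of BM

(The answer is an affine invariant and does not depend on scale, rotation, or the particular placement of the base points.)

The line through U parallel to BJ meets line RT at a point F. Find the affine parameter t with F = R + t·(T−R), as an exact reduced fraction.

Set R = (0, 0), T = (1, 0), G = (0, 1), V = (2, 4); any affine frame gives the same invariant.
1. B lies on line VT with VB:BT = 4:1 ⇒ B = (6/5, 4/5)
2. U lies on line VG with VU:UG = 3:1 ⇒ U = (1/2, 7/4)
3. Y is the centroid of triangle TGB ⇒ Y = (11/15, 3/5)
4. S is the midpoint of TB ⇒ S = (11/10, 2/5)
5. M is where the line through T parallel to GV meets line YS ⇒ M = (11/9, 1/3)
6. J is the midpoint of BM ⇒ J = (109/90, 17/30)
through U parallel to BJ: direction (1/90, -7/30); meets RT at F = (7/12, 0)
F = R + t·(T−R) with t = 7/12

t = 7/12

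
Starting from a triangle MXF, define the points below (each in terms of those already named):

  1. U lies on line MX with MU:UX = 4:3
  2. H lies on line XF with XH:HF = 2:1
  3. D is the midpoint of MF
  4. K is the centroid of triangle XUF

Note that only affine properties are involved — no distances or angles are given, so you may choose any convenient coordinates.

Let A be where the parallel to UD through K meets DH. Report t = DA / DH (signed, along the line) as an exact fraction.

t = 7/11

Set M = (0, 0), X = (1, 0), F = (0, 1); any affine frame gives the same invariant.
1. U lies on line MX with MU:UX = 4:3 ⇒ U = (4/7, 0)
2. H lies on line XF with XH:HF = 2:1 ⇒ H = (1/3, 2/3)
3. D is the midpoint of MF ⇒ D = (0, 1/2)
4. K is the centroid of triangle XUF ⇒ K = (11/21, 1/3)
through K parallel to UD: direction (-4/7, 1/2); meets DH at A = (7/33, 20/33)
A = D + t·(H−D) with t = 7/11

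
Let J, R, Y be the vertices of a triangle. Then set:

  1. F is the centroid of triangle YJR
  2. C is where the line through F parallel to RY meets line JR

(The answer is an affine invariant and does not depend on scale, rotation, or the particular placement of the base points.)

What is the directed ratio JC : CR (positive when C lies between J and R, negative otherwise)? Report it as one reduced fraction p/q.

Choose coordinates J = (0, 0), R = (1, 0), Y = (0, 1).
1. F is the centroid of triangle YJR ⇒ F = (1/3, 1/3)
2. C is where the line through F parallel to RY meets line JR ⇒ C = (2/3, 0)
C = J + t·(R−J) with t = 2/3, so JC:CR = t:(1−t) = 2/3:1/3

JC:CR = 2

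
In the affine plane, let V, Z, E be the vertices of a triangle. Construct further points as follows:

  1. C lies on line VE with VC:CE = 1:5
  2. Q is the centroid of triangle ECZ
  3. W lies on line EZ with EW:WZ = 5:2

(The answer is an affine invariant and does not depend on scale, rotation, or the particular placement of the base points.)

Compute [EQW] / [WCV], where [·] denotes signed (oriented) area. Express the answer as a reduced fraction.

Choose coordinates V = (0, 0), Z = (1, 0), E = (0, 1).
1. C lies on line VE with VC:CE = 1:5 ⇒ C = (0, 1/6)
2. Q is the centroid of triangle ECZ ⇒ Q = (1/3, 7/18)
3. W lies on line EZ with EW:WZ = 5:2 ⇒ W = (5/7, 2/7)
2·[EQW] = 25/126, 2·[WCV] = 5/42
[EQW]:[WCV] = 25/126:5/42 = 5/3

[EQW]:[WCV] = 5/3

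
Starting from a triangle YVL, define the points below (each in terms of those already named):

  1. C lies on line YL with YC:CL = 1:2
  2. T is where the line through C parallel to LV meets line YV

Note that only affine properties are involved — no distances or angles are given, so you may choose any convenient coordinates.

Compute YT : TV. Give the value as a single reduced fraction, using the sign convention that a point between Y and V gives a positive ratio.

YT:TV = 1/2

Assign Y = (0, 0), V = (1, 0), L = (0, 1) — the answer is frame-independent, so this choice is without loss of generality.
1. C lies on line YL with YC:CL = 1:2 ⇒ C = (0, 1/3)
2. T is where the line through C parallel to LV meets line YV ⇒ T = (1/3, 0)
T = Y + t·(V−Y) with t = 1/3, so YT:TV = t:(1−t) = 1/3:2/3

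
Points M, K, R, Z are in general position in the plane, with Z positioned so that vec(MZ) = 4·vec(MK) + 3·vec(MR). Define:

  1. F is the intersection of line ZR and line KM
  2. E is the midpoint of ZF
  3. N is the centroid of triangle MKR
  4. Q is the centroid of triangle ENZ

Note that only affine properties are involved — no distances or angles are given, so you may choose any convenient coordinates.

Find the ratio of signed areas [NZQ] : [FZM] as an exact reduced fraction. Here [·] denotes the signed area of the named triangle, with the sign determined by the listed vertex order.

[NZQ]:[FZM] = -5/36

Choose coordinates M = (0, 0), K = (1, 0), R = (0, 1), Z = (4, 3).
1. F is the intersection of line ZR and line KM ⇒ F = (-2, 0)
2. E is the midpoint of ZF ⇒ E = (1, 3/2)
3. N is the centroid of triangle MKR ⇒ N = (1/3, 1/3)
4. Q is the centroid of triangle ENZ ⇒ Q = (16/9, 29/18)
2·[NZQ] = 5/6, 2·[FZM] = -6
[NZQ]:[FZM] = 5/6:-6 = -5/36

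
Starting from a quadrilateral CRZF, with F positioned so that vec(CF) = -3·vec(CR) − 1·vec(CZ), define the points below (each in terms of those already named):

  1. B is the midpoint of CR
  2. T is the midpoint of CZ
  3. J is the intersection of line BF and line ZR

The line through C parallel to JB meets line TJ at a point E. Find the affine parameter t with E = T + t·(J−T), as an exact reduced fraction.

t = 7/9

Choose coordinates C = (0, 0), R = (1, 0), Z = (0, 1), F = (-3, -1).
1. B is the midpoint of CR ⇒ B = (1/2, 0)
2. T is the midpoint of CZ ⇒ T = (0, 1/2)
3. J is the intersection of line BF and line ZR ⇒ J = (8/9, 1/9)
through C parallel to JB: direction (-7/18, -1/9); meets TJ at E = (56/81, 16/81)
E = T + t·(J−T) with t = 7/9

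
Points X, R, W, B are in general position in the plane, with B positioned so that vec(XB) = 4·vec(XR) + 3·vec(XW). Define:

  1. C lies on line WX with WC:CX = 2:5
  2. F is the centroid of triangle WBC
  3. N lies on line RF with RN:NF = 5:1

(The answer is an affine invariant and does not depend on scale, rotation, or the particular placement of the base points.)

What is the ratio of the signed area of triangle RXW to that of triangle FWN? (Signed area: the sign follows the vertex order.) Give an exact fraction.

[RXW]:[FWN] = -63/20

Work in coordinates with X = (0, 0), R = (1, 0), W = (0, 1), B = (4, 3).
1. C lies on line WX with WC:CX = 2:5 ⇒ C = (0, 5/7)
2. F is the centroid of triangle WBC ⇒ F = (4/3, 11/7)
3. N lies on line RF with RN:NF = 5:1 ⇒ N = (23/18, 55/42)
2·[RXW] = -1, 2·[FWN] = 20/63
[RXW]:[FWN] = -1:20/63 = -63/20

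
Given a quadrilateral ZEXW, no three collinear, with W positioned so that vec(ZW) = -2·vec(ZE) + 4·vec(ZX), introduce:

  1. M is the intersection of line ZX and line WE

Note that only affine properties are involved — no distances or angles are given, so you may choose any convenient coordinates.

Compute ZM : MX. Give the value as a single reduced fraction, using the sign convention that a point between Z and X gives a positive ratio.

ZM:MX = -4

Assign Z = (0, 0), E = (1, 0), X = (0, 1), W = (-2, 4) — the answer is frame-independent, so this choice is without loss of generality.
1. M is the intersection of line ZX and line WE ⇒ M = (0, 4/3)
M = Z + t·(X−Z) with t = 4/3, so ZM:MX = t:(1−t) = 4/3:-1/3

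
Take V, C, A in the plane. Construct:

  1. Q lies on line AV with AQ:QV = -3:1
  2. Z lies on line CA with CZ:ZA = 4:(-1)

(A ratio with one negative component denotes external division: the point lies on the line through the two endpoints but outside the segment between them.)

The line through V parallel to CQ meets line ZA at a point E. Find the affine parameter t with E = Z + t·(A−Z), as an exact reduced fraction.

Assign V = (0, 0), C = (1, 0), A = (0, 1) — the answer is frame-independent, so this choice is without loss of generality.
1. Q lies on line AV with AQ:QV = -3:1 ⇒ Q = (0, -1/2)
2. Z lies on line CA with CZ:ZA = 4:(-1) ⇒ Z = (-1/3, 4/3)
through V parallel to CQ: direction (-1, -1/2); meets ZA at E = (2/3, 1/3)
E = Z + t·(A−Z) with t = 3

t = 3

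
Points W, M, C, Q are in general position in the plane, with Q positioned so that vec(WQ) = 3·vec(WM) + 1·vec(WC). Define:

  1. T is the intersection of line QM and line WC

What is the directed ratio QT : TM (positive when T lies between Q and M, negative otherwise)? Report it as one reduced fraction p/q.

QT:TM = -3

Assign W = (0, 0), M = (1, 0), C = (0, 1), Q = (3, 1) — the answer is frame-independent, so this choice is without loss of generality.
1. T is the intersection of line QM and line WC ⇒ T = (0, -1/2)
T = Q + t·(M−Q) with t = 3/2, so QT:TM = t:(1−t) = 3/2:-1/2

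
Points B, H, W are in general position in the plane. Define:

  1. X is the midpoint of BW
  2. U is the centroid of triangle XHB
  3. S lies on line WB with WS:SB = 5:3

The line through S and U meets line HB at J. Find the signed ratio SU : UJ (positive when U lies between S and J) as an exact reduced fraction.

Set B = (0, 0), H = (1, 0), W = (0, 1); any affine frame gives the same invariant.
1. X is the midpoint of BW ⇒ X = (0, 1/2)
2. U is the centroid of triangle XHB ⇒ U = (1/3, 1/6)
3. S lies on line WB with WS:SB = 5:3 ⇒ S = (0, 3/8)
line SU meets HB at J = (3/5, 0)
U = S + t·(J−S) with t = 5/9, so SU:UJ = 5/9:4/9

SU:UJ = 5/4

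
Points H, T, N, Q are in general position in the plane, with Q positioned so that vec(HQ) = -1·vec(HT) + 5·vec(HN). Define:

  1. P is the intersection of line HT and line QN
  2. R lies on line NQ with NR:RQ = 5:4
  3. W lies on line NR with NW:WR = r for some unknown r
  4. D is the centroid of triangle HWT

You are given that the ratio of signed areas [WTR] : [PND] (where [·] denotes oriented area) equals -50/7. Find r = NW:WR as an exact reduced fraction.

r = 2/5

Assign H = (0, 0), T = (1, 0), N = (0, 1), Q = (-1, 5) — the answer is frame-independent, so this choice is without loss of generality.
1. P is the intersection of line HT and line QN ⇒ P = (1/4, 0)
2. R lies on line NQ with NR:RQ = 5:4 ⇒ R = (-5/9, 29/9)
3. With NW:WR = r, write λ = r/(r+1) so W = N + λ·(R−N); W is affine-linear in λ
4. D is the centroid of triangle HWT ⇒ D is an affine combination of earlier points and hence also affine-linear in λ
Every point depending on W is an affine combination of W and λ-independent points, so each such coordinate is linear in λ; the λ² term in each signed area is a multiple of (R−N)×(R−N) = 0, so 2·[WTR] and 2·[PND] are each linear in λ. Evaluating at λ=0 and λ=1:
  2·[WTR] = -5/3·λ + 5/3,   2·[PND] = -1/6
So [WTR]:[PND] = (-5/3·λ + 5/3) / (-1/6). Setting this equal to -50/7:
  -5/3·λ + 5/3 = -50/7·(-1/6)  ⇒  λ = 2/7
Then r = λ/(1−λ) = (2/7)/(5/7) = 2/5. Check: with r = 2/5, W = (-10/63, 103/63) and [WTR]:[PND] = -50/7 as required.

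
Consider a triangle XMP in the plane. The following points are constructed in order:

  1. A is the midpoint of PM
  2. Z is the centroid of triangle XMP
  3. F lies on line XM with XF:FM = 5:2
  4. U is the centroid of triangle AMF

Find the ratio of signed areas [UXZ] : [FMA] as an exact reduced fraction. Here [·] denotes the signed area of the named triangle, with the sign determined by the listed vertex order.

Assign X = (0, 0), M = (1, 0), P = (0, 1) — the answer is frame-independent, so this choice is without loss of generality.
1. A is the midpoint of PM ⇒ A = (1/2, 1/2)
2. Z is the centroid of triangle XMP ⇒ Z = (1/3, 1/3)
3. F lies on line XM with XF:FM = 5:2 ⇒ F = (5/7, 0)
4. U is the centroid of triangle AMF ⇒ U = (31/42, 1/6)
2·[UXZ] = -4/21, 2·[FMA] = 1/7
[UXZ]:[FMA] = -4/21:1/7 = -4/3

[UXZ]:[FMA] = -4/3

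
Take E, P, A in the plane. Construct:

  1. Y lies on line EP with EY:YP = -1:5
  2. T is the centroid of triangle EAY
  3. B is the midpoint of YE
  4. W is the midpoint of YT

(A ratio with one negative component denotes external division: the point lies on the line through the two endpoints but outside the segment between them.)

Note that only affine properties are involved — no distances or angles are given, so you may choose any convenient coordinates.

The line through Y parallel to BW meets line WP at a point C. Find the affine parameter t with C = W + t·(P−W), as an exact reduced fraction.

Work in coordinates with E = (0, 0), P = (1, 0), A = (0, 1).
1. Y lies on line EP with EY:YP = -1:5 ⇒ Y = (-1/4, 0)
2. T is the centroid of triangle EAY ⇒ T = (-1/12, 1/3)
3. B is the midpoint of YE ⇒ B = (-1/8, 0)
4. W is the midpoint of YT ⇒ W = (-1/6, 1/6)
through Y parallel to BW: direction (-1/24, 1/6); meets WP at C = (-8/27, 5/27)
C = W + t·(P−W) with t = -1/9

t = -1/9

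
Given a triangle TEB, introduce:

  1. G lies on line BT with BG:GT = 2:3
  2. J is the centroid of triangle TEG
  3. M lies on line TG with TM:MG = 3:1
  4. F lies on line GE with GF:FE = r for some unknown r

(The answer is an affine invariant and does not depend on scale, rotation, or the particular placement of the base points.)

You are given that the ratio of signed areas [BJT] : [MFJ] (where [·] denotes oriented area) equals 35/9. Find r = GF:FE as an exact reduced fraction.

r = 5/2

Choose coordinates T = (0, 0), E = (1, 0), B = (0, 1).
1. G lies on line BT with BG:GT = 2:3 ⇒ G = (0, 3/5)
2. J is the centroid of triangle TEG ⇒ J = (1/3, 1/5)
3. M lies on line TG with TM:MG = 3:1 ⇒ M = (0, 9/20)
4. With GF:FE = r, write λ = r/(r+1) so F = G + λ·(E−G); F is affine-linear in λ
Every point depending on F is an affine combination of F and λ-independent points, so each such coordinate is linear in λ; the λ² term in each signed area is a multiple of (E−G)×(E−G) = 0, so 2·[BJT] and 2·[MFJ] are each linear in λ. Evaluating at λ=0 and λ=1:
  2·[BJT] = -1/3,   2·[MFJ] = -1/20·λ − 1/20
So [BJT]:[MFJ] = (-1/3) / (-1/20·λ − 1/20). Setting this equal to 35/9:
  -1/3 = 35/9·(-1/20·λ − 1/20)  ⇒  λ = 5/7
Then r = λ/(1−λ) = (5/7)/(2/7) = 5/2. Check: with r = 5/2, F = (5/7, 6/35) and [BJT]:[MFJ] = 35/9 as required.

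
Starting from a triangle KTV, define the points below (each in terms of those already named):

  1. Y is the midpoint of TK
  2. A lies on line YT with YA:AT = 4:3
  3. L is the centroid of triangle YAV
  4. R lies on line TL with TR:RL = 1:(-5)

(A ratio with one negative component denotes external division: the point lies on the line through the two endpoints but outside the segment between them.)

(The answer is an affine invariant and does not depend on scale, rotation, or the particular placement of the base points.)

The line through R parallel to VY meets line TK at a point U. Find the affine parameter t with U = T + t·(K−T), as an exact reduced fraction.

t = -17/168

Work in coordinates with K = (0, 0), T = (1, 0), V = (0, 1).
1. Y is the midpoint of TK ⇒ Y = (1/2, 0)
2. A lies on line YT with YA:AT = 4:3 ⇒ A = (11/14, 0)
3. L is the centroid of triangle YAV ⇒ L = (3/7, 1/3)
4. R lies on line TL with TR:RL = 1:(-5) ⇒ R = (8/7, -1/12)
through R parallel to VY: direction (1/2, -1); meets TK at U = (185/168, 0)
U = T + t·(K−T) with t = -17/168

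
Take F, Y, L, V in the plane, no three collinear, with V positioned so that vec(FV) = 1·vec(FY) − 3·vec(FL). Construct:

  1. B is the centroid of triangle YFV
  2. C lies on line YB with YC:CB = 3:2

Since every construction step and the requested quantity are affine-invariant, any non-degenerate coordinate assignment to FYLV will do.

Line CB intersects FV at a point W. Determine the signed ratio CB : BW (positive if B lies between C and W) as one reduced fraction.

CB:BW = 4/5

Assign F = (0, 0), Y = (1, 0), L = (0, 1), V = (1, -3) — the answer is frame-independent, so this choice is without loss of generality.
1. B is the centroid of triangle YFV ⇒ B = (2/3, -1)
2. C lies on line YB with YC:CB = 3:2 ⇒ C = (4/5, -3/5)
line CB meets FV at W = (1/2, -3/2)
B = C + t·(W−C) with t = 4/9, so CB:BW = 4/9:5/9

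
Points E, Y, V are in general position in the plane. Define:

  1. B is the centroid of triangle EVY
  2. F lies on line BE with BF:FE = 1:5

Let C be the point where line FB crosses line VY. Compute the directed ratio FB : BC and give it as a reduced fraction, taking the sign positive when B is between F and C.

Work in coordinates with E = (0, 0), Y = (1, 0), V = (0, 1).
1. B is the centroid of triangle EVY ⇒ B = (1/3, 1/3)
2. F lies on line BE with BF:FE = 1:5 ⇒ F = (5/18, 5/18)
line FB meets VY at C = (1/2, 1/2)
B = F + t·(C−F) with t = 1/4, so FB:BC = 1/4:3/4

FB:BC = 1/3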